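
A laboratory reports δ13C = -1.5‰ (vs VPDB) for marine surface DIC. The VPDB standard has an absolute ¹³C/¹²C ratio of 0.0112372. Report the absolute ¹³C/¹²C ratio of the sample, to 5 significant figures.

0.011220

R_sample = R_standard × (δ13C/1000 + 1)
R_sample = 0.0112372 × (-1.5/1000 + 1) = 0.0112372 × 0.998500
R_sample = 0.0112203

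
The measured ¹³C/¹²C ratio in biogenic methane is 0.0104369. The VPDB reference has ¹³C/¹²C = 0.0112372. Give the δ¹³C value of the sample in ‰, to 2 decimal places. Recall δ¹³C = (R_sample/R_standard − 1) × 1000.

-71.22‰

δ¹³C = (R_sample / R_standard − 1) × 1000
R_sample / R_standard = 0.0104369 / 0.0112372 = 0.928781
δ¹³C = (0.928781 − 1) × 1000 = -71.219‰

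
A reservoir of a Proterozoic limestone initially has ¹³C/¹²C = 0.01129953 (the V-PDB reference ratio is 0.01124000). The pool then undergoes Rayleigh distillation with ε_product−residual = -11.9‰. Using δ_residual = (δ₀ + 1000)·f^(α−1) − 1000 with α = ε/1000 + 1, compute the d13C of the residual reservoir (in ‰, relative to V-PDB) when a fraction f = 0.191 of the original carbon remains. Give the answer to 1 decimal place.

25.3‰

δ₀ = (0.01129953/0.01124000 − 1)×1000 = (1.005296 − 1)×1000 = 5.296‰
α − 1 = ε/1000 = -0.0119
f^(α−1) = 0.191^(-0.0119) = 1.019896
δ_res = (5.296 + 1000) × 1.019896 − 1000 = 1025.297 − 1000 = 25.30‰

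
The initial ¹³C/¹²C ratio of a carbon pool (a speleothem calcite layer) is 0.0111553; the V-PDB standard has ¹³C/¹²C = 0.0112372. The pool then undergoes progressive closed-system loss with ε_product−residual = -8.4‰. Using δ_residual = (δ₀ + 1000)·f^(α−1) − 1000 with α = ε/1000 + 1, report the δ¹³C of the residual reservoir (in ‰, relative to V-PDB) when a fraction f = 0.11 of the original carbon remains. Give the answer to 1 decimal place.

δ₀ = (0.0111553/0.0112372 − 1)×1000 = (0.992712 − 1)×1000 = -7.288‰
α − 1 = ε/1000 = -0.0084
f^(α−1) = 0.11^(-0.0084) = 1.018714
δ_res = (-7.288 + 1000) × 1.018714 − 1000 = 1011.289 − 1000 = 11.29‰

11.3‰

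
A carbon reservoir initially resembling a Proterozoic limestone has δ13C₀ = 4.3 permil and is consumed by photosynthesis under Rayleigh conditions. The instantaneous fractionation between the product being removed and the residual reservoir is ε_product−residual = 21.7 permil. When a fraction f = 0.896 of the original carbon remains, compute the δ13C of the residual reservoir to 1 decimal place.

1.9 permil

Rayleigh residual: δ_res = (δ₀ + 1000)·f^(α−1) − 1000
α = ε/1000 + 1 = 1.02170, so α − 1 = 0.02170
f^(α−1) = 0.896^(0.02170) = 0.997620
δ_res = (4.3 + 1000) × 0.997620 − 1000 = 1001.910 − 1000 = 1.91 permil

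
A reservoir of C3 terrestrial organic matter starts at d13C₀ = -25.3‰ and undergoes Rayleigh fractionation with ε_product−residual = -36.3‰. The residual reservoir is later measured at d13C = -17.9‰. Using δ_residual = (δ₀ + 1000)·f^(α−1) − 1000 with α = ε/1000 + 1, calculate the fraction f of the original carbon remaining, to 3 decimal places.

0.812

α − 1 = ε/1000 = -0.0363
(δ_res + 1000)/(δ₀ + 1000) = (-17.9 + 1000)/(-25.3 + 1000) = 982.1/974.7 = 1.007592
f = 1.007592^(1/-0.0363) = exp(ln(1.007592)/-0.0363) = exp(0.00756/-0.0363)
f = exp(-0.2084) = 0.8119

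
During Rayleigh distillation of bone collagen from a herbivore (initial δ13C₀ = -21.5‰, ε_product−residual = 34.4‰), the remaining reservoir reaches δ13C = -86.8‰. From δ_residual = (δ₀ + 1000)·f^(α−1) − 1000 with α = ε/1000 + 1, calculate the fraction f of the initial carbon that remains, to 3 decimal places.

α − 1 = ε/1000 = 0.0344
(δ_res + 1000)/(δ₀ + 1000) = (-86.8 + 1000)/(-21.5 + 1000) = 913.2/978.5 = 0.933265
f = 0.933265^(1/0.0344) = exp(ln(0.933265)/0.0344) = exp(-0.06907/0.0344)
f = exp(-2.0077) = 0.1343

0.134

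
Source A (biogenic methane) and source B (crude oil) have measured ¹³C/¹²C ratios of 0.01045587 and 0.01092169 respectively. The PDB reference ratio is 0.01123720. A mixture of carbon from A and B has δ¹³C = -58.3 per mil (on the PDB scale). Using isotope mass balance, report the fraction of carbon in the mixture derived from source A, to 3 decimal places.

δ_A = (0.01045587/0.01123720 − 1)×1000 = (0.930469 − 1)×1000 = -69.531 per mil
δ_B = (0.01092169/0.01123720 − 1)×1000 = (0.971923 − 1)×1000 = -28.077 per mil
f_A = (δ_mix − δ_B)/(δ_A − δ_B) = (-58.3 − (-28.077))/(-69.531 − (-28.077))
f_A = -30.223 / -41.453 = 0.7291

0.729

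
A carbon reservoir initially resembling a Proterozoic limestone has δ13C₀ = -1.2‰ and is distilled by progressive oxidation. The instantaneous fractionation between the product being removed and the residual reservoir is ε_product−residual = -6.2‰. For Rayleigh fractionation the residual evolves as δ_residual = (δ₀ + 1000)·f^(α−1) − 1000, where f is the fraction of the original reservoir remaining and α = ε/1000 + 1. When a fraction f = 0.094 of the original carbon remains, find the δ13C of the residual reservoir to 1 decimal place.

Rayleigh residual: δ_res = (δ₀ + 1000)·f^(α−1) − 1000
α = ε/1000 + 1 = 0.99380, so α − 1 = -0.00620
f^(α−1) = 0.094^(-0.00620) = 1.014768
δ_res = (-1.2 + 1000) × 1.014768 − 1000 = 1013.550 − 1000 = 13.55‰

13.5‰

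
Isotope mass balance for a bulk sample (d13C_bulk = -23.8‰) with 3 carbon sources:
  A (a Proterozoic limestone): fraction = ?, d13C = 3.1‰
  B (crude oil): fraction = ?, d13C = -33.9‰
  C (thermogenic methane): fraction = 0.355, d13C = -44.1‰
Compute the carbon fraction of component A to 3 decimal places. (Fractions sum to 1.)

0.371

Let f_A and f_B be the unknown fractions; fractions sum to 1 so f_A + f_B = 0.645.
Mass balance: Σ fᵢ·δᵢ = δ_bulk ⇒ f_A·(3.1) + f_B·(-33.9) = -23.8 − (-15.655) = -8.145
Substitute f_B = 0.645 − f_A:
f_A·(3.1 − -33.9) = -8.145 − 0.645×(-33.9) = 13.721
f_A = 13.721 / 37.0 = 0.3708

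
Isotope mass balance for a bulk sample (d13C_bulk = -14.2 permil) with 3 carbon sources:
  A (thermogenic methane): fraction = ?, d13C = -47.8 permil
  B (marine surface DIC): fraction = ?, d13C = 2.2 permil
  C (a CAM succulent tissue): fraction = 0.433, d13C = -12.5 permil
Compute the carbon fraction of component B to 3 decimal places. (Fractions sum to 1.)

0.366

Let f_B and f_A be the unknown fractions; fractions sum to 1 so f_B + f_A = 0.567.
Mass balance: Σ fᵢ·δᵢ = δ_bulk ⇒ f_B·(2.2) + f_A·(-47.8) = -14.2 − (-5.412) = -8.787
Substitute f_A = 0.567 − f_B:
f_B·(2.2 − -47.8) = -8.787 − 0.567×(-47.8) = 18.315
f_B = 18.315 / 50.0 = 0.3663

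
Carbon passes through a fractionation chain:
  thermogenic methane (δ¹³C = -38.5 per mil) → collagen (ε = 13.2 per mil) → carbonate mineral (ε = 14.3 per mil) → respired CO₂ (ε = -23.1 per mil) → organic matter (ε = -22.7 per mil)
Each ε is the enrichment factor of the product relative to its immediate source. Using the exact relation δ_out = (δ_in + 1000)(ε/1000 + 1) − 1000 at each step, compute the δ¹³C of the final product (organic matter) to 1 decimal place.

step 1: δ = (-38.50 + 1000)·(13.2/1000 + 1) − 1000 = -25.81 per mil
step 2: δ = (-25.81 + 1000)·(14.3/1000 + 1) − 1000 = -11.88 per mil
step 3: δ = (-11.88 + 1000)·(-23.1/1000 + 1) − 1000 = -34.70 per mil
step 4: δ = (-34.70 + 1000)·(-22.7/1000 + 1) − 1000 = -56.62 per mil

-56.6 per mil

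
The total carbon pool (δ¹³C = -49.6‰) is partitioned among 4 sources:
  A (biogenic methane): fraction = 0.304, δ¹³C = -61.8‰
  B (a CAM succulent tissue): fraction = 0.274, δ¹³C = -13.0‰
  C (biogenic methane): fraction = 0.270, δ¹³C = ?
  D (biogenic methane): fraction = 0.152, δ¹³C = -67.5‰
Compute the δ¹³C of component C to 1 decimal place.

Isotope mass balance: δ_bulk = Σ fᵢ·δᵢ.
-49.6 = 0.304×(-61.8) + 0.274×(-13.0) + 0.270×δ_C + 0.152×(-67.5)
0.270·δ_C = -49.6 − (-32.609) = -16.991
δ_C = -16.991 / 0.270 = -62.93‰

-62.9‰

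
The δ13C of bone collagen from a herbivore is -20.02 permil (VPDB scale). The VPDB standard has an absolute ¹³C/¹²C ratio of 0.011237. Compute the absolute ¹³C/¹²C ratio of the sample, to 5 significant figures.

R_sample = R_standard × (δ13C/1000 + 1)
R_sample = 0.011237 × (-20.02/1000 + 1) = 0.011237 × 0.979980
R_sample = 0.0110120

0.011012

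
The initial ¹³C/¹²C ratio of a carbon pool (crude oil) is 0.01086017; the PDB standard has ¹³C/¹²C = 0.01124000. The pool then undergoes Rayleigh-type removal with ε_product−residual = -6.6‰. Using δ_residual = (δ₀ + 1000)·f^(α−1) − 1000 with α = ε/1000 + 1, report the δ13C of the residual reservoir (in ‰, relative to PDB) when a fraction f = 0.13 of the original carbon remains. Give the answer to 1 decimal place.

δ₀ = (0.01086017/0.01124000 − 1)×1000 = (0.966207 − 1)×1000 = -33.793‰
α − 1 = ε/1000 = -0.0066
f^(α−1) = 0.13^(-0.0066) = 1.013557
δ_res = (-33.793 + 1000) × 1.013557 − 1000 = 979.306 − 1000 = -20.69‰

-20.7‰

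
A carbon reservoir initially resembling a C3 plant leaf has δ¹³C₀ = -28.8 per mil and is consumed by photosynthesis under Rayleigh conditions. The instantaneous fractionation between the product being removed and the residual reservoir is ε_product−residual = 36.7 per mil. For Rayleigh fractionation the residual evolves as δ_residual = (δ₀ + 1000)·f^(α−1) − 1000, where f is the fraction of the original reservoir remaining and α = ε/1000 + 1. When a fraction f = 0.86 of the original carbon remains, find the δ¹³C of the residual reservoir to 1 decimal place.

-34.2 per mil

Rayleigh residual: δ_res = (δ₀ + 1000)·f^(α−1) − 1000
α = ε/1000 + 1 = 1.03670, so α − 1 = 0.03670
f^(α−1) = 0.86^(0.03670) = 0.994480
δ_res = (-28.8 + 1000) × 0.994480 − 1000 = 965.839 − 1000 = -34.16 per mil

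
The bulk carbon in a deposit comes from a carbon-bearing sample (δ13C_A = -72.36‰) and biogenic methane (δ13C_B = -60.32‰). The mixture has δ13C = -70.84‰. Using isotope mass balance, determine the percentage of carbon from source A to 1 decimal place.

87.4%

δ_mix = f_A·δ_A + (1 − f_A)·δ_B  ⇒  f_A = (δ_mix − δ_B)/(δ_A − δ_B)
f_A = (-70.84 − (-60.32)) / (-72.36 − (-60.32))
f_A = -10.52 / -12.04 = 0.8738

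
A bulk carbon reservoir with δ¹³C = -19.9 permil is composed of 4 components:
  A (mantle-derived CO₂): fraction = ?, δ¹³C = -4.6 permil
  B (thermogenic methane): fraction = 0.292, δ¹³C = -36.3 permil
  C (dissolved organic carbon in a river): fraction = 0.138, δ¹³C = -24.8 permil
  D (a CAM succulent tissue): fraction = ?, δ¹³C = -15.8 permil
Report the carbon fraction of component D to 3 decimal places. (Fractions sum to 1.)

0.291

Let f_D and f_A be the unknown fractions; fractions sum to 1 so f_D + f_A = 0.570.
Mass balance: Σ fᵢ·δᵢ = δ_bulk ⇒ f_D·(-15.8) + f_A·(-4.6) = -19.9 − (-14.022) = -5.878
Substitute f_A = 0.570 − f_D:
f_D·(-15.8 − -4.6) = -5.878 − 0.570×(-4.6) = -3.256
f_D = -3.256 / -11.2 = 0.2907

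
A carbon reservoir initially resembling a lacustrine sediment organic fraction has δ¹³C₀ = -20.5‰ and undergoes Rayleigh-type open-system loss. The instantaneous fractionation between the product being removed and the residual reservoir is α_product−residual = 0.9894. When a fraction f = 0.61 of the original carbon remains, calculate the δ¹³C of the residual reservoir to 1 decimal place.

-15.4‰

Rayleigh residual: δ_res = (δ₀ + 1000)·f^(α−1) − 1000
α − 1 = -0.01060
f^(α−1) = 0.61^(-0.01060) = 1.005253
δ_res = (-20.5 + 1000) × 1.005253 − 1000 = 984.646 − 1000 = -15.35‰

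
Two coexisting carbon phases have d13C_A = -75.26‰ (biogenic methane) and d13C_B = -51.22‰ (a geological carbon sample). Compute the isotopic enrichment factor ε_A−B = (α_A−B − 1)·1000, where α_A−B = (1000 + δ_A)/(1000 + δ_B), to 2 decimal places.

-25.34‰

α_A−B = (1000 + -75.26) / (1000 + -51.22) = 924.74 / 948.78 = 0.974662
ε_A−B = (0.974662 − 1) × 1000 = -25.338‰
(The approximation ε ≈ δ_A − δ_B would give -24.04‰.)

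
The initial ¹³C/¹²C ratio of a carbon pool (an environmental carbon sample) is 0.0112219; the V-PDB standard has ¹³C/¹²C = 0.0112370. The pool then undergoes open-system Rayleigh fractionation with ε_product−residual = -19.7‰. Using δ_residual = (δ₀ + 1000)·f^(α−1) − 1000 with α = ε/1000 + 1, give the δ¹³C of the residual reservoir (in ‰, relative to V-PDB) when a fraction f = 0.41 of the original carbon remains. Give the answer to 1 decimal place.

16.4‰

δ₀ = (0.0112219/0.0112370 − 1)×1000 = (0.998656 − 1)×1000 = -1.344‰
α − 1 = ε/1000 = -0.0197
f^(α−1) = 0.41^(-0.0197) = 1.017720
δ_res = (-1.344 + 1000) × 1.017720 − 1000 = 1016.352 − 1000 = 16.35‰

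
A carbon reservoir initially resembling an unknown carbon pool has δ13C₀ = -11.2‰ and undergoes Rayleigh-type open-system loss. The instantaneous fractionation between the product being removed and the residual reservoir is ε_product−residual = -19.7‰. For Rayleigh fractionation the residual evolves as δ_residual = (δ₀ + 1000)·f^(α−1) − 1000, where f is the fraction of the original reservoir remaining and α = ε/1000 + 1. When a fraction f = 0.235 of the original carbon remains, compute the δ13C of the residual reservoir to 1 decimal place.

Rayleigh residual: δ_res = (δ₀ + 1000)·f^(α−1) − 1000
α = ε/1000 + 1 = 0.98030, so α − 1 = -0.01970
f^(α−1) = 0.235^(-0.01970) = 1.028940
δ_res = (-11.2 + 1000) × 1.028940 − 1000 = 1017.416 − 1000 = 17.42‰

17.4‰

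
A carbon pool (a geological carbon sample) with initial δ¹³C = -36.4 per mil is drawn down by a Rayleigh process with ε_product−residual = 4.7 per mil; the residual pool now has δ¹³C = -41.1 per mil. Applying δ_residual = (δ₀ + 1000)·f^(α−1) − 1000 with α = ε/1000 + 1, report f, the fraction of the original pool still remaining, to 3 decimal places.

0.353

α − 1 = ε/1000 = 0.0047
(δ_res + 1000)/(δ₀ + 1000) = (-41.1 + 1000)/(-36.4 + 1000) = 958.9/963.6 = 0.995122
f = 0.995122^(1/0.0047) = exp(ln(0.995122)/0.0047) = exp(-0.00489/0.0047)
f = exp(-1.0403) = 0.3533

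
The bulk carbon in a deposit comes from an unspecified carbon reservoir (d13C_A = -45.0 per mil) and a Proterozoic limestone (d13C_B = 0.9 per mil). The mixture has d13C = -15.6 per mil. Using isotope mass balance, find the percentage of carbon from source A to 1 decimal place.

35.9%

δ_mix = f_A·δ_A + (1 − f_A)·δ_B  ⇒  f_A = (δ_mix − δ_B)/(δ_A − δ_B)
f_A = (-15.6 − (0.9)) / (-45.0 − (0.9))
f_A = -16.5 / -45.9 = 0.3595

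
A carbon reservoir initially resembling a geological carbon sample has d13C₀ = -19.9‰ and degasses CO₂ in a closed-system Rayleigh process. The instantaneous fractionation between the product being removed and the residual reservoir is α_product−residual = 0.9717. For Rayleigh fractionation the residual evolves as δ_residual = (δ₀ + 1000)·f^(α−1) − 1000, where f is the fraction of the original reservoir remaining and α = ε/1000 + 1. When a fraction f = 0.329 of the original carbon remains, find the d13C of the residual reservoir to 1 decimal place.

Rayleigh residual: δ_res = (δ₀ + 1000)·f^(α−1) − 1000
α − 1 = -0.02830
f^(α−1) = 0.329^(-0.02830) = 1.031961
δ_res = (-19.9 + 1000) × 1.031961 − 1000 = 1011.425 − 1000 = 11.43‰

11.4‰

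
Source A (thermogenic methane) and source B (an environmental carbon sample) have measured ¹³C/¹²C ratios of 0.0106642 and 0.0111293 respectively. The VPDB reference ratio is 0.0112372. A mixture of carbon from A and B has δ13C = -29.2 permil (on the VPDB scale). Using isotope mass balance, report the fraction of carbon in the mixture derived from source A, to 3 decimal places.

δ_A = (0.0106642/0.0112372 − 1)×1000 = (0.949009 − 1)×1000 = -50.991 permil
δ_B = (0.0111293/0.0112372 − 1)×1000 = (0.990398 − 1)×1000 = -9.602 permil
f_A = (δ_mix − δ_B)/(δ_A − δ_B) = (-29.2 − (-9.602))/(-50.991 − (-9.602))
f_A = -19.598 / -41.389 = 0.4735

0.474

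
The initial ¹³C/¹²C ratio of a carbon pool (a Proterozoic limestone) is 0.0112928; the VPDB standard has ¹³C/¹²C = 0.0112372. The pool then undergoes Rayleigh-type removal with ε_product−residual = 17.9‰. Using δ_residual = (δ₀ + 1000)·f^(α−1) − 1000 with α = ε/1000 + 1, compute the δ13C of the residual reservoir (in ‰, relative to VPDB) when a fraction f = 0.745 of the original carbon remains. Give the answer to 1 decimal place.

δ₀ = (0.0112928/0.0112372 − 1)×1000 = (1.004948 − 1)×1000 = 4.948‰
α − 1 = ε/1000 = 0.0179
f^(α−1) = 0.745^(0.0179) = 0.994745
δ_res = (4.948 + 1000) × 0.994745 − 1000 = 999.666 − 1000 = -0.33‰

-0.3‰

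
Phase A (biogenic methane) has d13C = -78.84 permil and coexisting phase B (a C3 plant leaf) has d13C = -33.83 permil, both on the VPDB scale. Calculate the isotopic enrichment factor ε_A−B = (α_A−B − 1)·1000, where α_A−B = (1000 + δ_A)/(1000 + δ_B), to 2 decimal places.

α_A−B = (1000 + -78.84) / (1000 + -33.83) = 921.16 / 966.17 = 0.953414
ε_A−B = (0.953414 − 1) × 1000 = -46.586 permil
(The approximation ε ≈ δ_A − δ_B would give -45.01 permil.)

-46.59 permil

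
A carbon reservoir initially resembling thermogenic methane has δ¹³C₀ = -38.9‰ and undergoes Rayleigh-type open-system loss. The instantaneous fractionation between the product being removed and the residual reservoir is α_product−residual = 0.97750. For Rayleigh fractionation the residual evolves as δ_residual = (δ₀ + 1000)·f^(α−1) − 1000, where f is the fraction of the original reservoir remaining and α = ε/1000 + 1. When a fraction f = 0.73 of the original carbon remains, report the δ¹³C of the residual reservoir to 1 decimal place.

-32.1‰

Rayleigh residual: δ_res = (δ₀ + 1000)·f^(α−1) − 1000
α − 1 = -0.02250
f^(α−1) = 0.73^(-0.02250) = 1.007106
δ_res = (-38.9 + 1000) × 1.007106 − 1000 = 967.930 − 1000 = -32.07‰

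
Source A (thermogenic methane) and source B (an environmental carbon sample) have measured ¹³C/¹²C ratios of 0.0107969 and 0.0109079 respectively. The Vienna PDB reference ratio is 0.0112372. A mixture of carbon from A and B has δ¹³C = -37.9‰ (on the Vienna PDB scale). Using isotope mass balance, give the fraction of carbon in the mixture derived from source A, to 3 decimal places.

0.870

δ_A = (0.0107969/0.0112372 − 1)×1000 = (0.960818 − 1)×1000 = -39.182‰
δ_B = (0.0109079/0.0112372 − 1)×1000 = (0.970696 − 1)×1000 = -29.304‰
f_A = (δ_mix − δ_B)/(δ_A − δ_B) = (-37.9 − (-29.304))/(-39.182 − (-29.304))
f_A = -8.596 / -9.878 = 0.8702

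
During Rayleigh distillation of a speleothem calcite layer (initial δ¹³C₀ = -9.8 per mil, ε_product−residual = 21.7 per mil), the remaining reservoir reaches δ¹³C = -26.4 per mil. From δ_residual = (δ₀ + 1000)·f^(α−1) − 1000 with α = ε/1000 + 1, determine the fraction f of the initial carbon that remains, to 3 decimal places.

α − 1 = ε/1000 = 0.0217
(δ_res + 1000)/(δ₀ + 1000) = (-26.4 + 1000)/(-9.8 + 1000) = 973.6/990.2 = 0.983236
f = 0.983236^(1/0.0217) = exp(ln(0.983236)/0.0217) = exp(-0.01691/0.0217)
f = exp(-0.7791) = 0.4588

0.459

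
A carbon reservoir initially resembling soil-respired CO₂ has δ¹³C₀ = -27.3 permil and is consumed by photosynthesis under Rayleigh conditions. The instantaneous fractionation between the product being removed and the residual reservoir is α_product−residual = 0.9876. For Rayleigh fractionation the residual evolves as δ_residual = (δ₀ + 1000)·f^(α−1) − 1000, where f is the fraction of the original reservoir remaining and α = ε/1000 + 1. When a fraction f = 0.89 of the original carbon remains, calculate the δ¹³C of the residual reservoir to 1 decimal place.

-25.9 permil

Rayleigh residual: δ_res = (δ₀ + 1000)·f^(α−1) − 1000
α − 1 = -0.01240
f^(α−1) = 0.89^(-0.01240) = 1.001446
δ_res = (-27.3 + 1000) × 1.001446 − 1000 = 974.107 − 1000 = -25.89 permil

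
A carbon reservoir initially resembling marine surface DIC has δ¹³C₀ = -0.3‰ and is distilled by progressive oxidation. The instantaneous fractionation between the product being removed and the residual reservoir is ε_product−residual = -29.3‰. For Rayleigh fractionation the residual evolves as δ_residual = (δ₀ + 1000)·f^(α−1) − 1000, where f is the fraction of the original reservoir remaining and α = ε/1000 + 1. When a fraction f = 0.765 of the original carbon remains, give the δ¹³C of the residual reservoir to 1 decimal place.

7.6‰

Rayleigh residual: δ_res = (δ₀ + 1000)·f^(α−1) − 1000
α = ε/1000 + 1 = 0.97070, so α − 1 = -0.02930
f^(α−1) = 0.765^(-0.02930) = 1.007880
δ_res = (-0.3 + 1000) × 1.007880 − 1000 = 1007.577 − 1000 = 7.58‰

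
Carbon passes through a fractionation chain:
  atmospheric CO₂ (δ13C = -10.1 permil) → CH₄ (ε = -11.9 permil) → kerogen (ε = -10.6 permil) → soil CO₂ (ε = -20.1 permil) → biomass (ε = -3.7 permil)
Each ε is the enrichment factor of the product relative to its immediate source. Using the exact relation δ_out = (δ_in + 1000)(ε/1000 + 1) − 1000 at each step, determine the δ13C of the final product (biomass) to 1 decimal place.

step 1: δ = (-10.10 + 1000)·(-11.9/1000 + 1) − 1000 = -21.88 permil
step 2: δ = (-21.88 + 1000)·(-10.6/1000 + 1) − 1000 = -32.25 permil
step 3: δ = (-32.25 + 1000)·(-20.1/1000 + 1) − 1000 = -51.70 permil
step 4: δ = (-51.70 + 1000)·(-3.7/1000 + 1) − 1000 = -55.21 permil

-55.2 permil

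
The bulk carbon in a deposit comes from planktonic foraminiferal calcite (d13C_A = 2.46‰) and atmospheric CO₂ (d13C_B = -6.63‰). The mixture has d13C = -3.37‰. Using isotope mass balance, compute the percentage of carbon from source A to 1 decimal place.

δ_mix = f_A·δ_A + (1 − f_A)·δ_B  ⇒  f_A = (δ_mix − δ_B)/(δ_A − δ_B)
f_A = (-3.37 − (-6.63)) / (2.46 − (-6.63))
f_A = 3.26 / 9.09 = 0.3586

35.9%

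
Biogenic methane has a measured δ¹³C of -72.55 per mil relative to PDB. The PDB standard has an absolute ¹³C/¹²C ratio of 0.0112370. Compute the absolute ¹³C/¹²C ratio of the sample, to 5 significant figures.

R_sample = R_standard × (δ¹³C/1000 + 1)
R_sample = 0.0112370 × (-72.55/1000 + 1) = 0.0112370 × 0.927450
R_sample = 0.0104218

0.010422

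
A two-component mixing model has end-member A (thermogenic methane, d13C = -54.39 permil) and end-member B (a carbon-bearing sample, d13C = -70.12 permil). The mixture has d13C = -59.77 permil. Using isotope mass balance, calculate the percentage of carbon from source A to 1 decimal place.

65.8%

δ_mix = f_A·δ_A + (1 − f_A)·δ_B  ⇒  f_A = (δ_mix − δ_B)/(δ_A − δ_B)
f_A = (-59.77 − (-70.12)) / (-54.39 − (-70.12))
f_A = 10.35 / 15.73 = 0.6580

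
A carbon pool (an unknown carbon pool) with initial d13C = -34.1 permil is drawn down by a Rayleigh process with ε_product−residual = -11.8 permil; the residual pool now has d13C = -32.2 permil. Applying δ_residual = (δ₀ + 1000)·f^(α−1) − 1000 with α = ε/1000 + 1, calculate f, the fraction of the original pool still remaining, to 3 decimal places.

0.847

α − 1 = ε/1000 = -0.0118
(δ_res + 1000)/(δ₀ + 1000) = (-32.2 + 1000)/(-34.1 + 1000) = 967.8/965.9 = 1.001967
f = 1.001967^(1/-0.0118) = exp(ln(1.001967)/-0.0118) = exp(0.00197/-0.0118)
f = exp(-0.1665) = 0.8466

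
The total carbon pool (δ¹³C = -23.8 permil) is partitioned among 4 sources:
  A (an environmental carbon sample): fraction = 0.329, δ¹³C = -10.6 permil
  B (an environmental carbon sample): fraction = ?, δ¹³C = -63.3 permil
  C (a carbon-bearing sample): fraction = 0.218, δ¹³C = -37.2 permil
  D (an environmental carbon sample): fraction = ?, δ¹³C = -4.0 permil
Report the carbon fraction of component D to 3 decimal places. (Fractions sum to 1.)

0.278

Let f_D and f_B be the unknown fractions; fractions sum to 1 so f_D + f_B = 0.453.
Mass balance: Σ fᵢ·δᵢ = δ_bulk ⇒ f_D·(-4.0) + f_B·(-63.3) = -23.8 − (-11.597) = -12.203
Substitute f_B = 0.453 − f_D:
f_D·(-4.0 − -63.3) = -12.203 − 0.453×(-63.3) = 16.472
f_D = 16.472 / 59.3 = 0.2778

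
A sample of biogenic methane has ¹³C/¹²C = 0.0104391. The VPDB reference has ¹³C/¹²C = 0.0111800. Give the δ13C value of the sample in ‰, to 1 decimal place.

-66.3‰

δ13C = (R_sample / R_standard − 1) × 1000
R_sample / R_standard = 0.0104391 / 0.0111800 = 0.933730
δ13C = (0.933730 − 1) × 1000 = -66.27‰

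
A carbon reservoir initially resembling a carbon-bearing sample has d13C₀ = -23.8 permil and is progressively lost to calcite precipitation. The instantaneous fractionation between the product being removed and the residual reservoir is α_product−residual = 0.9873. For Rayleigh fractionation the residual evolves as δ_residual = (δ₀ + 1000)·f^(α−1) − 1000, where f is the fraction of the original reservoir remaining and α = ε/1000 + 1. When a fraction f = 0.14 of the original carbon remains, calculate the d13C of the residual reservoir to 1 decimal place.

Rayleigh residual: δ_res = (δ₀ + 1000)·f^(α−1) − 1000
α − 1 = -0.01270
f^(α−1) = 0.14^(-0.01270) = 1.025284
δ_res = (-23.8 + 1000) × 1.025284 − 1000 = 1000.882 − 1000 = 0.88 permil

0.9 permil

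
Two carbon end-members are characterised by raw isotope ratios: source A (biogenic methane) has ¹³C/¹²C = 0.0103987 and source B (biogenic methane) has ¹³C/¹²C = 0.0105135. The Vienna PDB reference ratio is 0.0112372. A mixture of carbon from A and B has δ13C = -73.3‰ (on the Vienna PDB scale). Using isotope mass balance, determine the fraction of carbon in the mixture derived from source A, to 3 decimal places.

δ_A = (0.0103987/0.0112372 − 1)×1000 = (0.925382 − 1)×1000 = -74.618‰
δ_B = (0.0105135/0.0112372 − 1)×1000 = (0.935598 − 1)×1000 = -64.402‰
f_A = (δ_mix − δ_B)/(δ_A − δ_B) = (-73.3 − (-64.402))/(-74.618 − (-64.402))
f_A = -8.898 / -10.216 = 0.8710

0.871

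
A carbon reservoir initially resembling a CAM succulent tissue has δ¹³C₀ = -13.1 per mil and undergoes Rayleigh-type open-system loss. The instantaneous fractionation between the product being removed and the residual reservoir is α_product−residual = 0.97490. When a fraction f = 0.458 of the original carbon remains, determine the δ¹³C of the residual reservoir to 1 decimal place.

6.4 per mil

Rayleigh residual: δ_res = (δ₀ + 1000)·f^(α−1) − 1000
α − 1 = -0.02510
f^(α−1) = 0.458^(-0.02510) = 1.019794
δ_res = (-13.1 + 1000) × 1.019794 − 1000 = 1006.434 − 1000 = 6.43 per mil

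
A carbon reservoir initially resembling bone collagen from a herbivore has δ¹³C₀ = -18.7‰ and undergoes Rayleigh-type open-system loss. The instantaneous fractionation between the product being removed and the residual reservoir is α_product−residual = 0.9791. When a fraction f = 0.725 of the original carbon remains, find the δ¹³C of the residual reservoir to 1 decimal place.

-12.1‰

Rayleigh residual: δ_res = (δ₀ + 1000)·f^(α−1) − 1000
α − 1 = -0.02090
f^(α−1) = 0.725^(-0.02090) = 1.006744
δ_res = (-18.7 + 1000) × 1.006744 − 1000 = 987.918 − 1000 = -12.08‰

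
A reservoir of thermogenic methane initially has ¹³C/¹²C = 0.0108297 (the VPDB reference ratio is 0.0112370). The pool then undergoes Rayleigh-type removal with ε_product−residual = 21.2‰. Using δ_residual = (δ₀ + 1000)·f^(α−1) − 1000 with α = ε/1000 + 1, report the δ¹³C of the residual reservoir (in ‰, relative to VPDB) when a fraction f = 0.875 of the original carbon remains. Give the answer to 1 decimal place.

-39.0‰

δ₀ = (0.0108297/0.0112370 − 1)×1000 = (0.963754 − 1)×1000 = -36.246‰
α − 1 = ε/1000 = 0.0212
f^(α−1) = 0.875^(0.0212) = 0.997173
δ_res = (-36.246 + 1000) × 0.997173 − 1000 = 961.029 − 1000 = -38.97‰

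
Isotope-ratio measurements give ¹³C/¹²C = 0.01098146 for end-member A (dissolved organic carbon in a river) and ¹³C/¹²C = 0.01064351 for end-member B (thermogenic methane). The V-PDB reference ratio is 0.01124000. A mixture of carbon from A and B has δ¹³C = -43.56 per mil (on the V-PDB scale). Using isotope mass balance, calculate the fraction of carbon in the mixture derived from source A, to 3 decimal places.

0.316

δ_A = (0.01098146/0.01124000 − 1)×1000 = (0.976998 − 1)×1000 = -23.002 per mil
δ_B = (0.01064351/0.01124000 − 1)×1000 = (0.946931 − 1)×1000 = -53.069 per mil
f_A = (δ_mix − δ_B)/(δ_A − δ_B) = (-43.56 − (-53.069))/(-23.002 − (-53.069))
f_A = 9.509 / 30.067 = 0.3162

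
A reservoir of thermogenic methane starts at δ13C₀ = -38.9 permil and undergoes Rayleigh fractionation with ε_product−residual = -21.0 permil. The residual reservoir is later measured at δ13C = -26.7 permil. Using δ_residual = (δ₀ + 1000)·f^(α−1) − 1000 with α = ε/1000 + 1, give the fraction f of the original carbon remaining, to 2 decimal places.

0.55

α − 1 = ε/1000 = -0.0210
(δ_res + 1000)/(δ₀ + 1000) = (-26.7 + 1000)/(-38.9 + 1000) = 973.3/961.1 = 1.012694
f = 1.012694^(1/-0.0210) = exp(ln(1.012694)/-0.0210) = exp(0.01261/-0.0210)
f = exp(-0.6007) = 0.5484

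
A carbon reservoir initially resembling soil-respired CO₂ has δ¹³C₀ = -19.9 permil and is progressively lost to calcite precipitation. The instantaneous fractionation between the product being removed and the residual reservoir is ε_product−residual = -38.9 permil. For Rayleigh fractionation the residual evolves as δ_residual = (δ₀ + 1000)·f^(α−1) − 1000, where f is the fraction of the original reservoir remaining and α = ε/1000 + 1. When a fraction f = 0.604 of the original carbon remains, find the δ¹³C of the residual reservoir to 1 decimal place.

Rayleigh residual: δ_res = (δ₀ + 1000)·f^(α−1) − 1000
α = ε/1000 + 1 = 0.96110, so α − 1 = -0.03890
f^(α−1) = 0.604^(-0.03890) = 1.019806
δ_res = (-19.9 + 1000) × 1.019806 − 1000 = 999.512 − 1000 = -0.49 permil

-0.5 permil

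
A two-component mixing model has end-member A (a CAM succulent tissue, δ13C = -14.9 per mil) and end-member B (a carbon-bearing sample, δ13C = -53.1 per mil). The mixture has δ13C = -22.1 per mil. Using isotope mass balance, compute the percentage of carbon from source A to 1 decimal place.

δ_mix = f_A·δ_A + (1 − f_A)·δ_B  ⇒  f_A = (δ_mix − δ_B)/(δ_A − δ_B)
f_A = (-22.1 − (-53.1)) / (-14.9 − (-53.1))
f_A = 31.0 / 38.2 = 0.8115

81.2%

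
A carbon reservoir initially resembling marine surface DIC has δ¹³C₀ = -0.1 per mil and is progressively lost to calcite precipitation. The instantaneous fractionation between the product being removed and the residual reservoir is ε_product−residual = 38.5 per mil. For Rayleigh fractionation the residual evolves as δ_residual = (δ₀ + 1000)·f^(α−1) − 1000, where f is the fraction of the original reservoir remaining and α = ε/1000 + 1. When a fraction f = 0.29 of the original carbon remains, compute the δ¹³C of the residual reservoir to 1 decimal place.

Rayleigh residual: δ_res = (δ₀ + 1000)·f^(α−1) − 1000
α = ε/1000 + 1 = 1.03850, so α − 1 = 0.03850
f^(α−1) = 0.29^(0.03850) = 0.953460
δ_res = (-0.1 + 1000) × 0.953460 − 1000 = 953.364 − 1000 = -46.64 per mil

-46.6 per mil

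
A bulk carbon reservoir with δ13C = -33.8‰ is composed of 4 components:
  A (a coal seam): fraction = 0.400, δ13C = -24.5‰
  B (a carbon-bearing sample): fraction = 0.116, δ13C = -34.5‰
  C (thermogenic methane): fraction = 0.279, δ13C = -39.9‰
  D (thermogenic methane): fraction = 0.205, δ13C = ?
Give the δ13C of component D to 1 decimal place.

-43.2‰

Isotope mass balance: δ_bulk = Σ fᵢ·δᵢ.
-33.8 = 0.400×(-24.5) + 0.116×(-34.5) + 0.279×(-39.9) + 0.205×δ_D
0.205·δ_D = -33.8 − (-24.934) = -8.866
δ_D = -8.866 / 0.205 = -43.25‰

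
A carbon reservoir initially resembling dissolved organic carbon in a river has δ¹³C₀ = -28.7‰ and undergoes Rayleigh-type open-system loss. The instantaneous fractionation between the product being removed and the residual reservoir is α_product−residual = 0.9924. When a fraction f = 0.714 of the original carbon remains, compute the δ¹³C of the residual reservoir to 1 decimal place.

Rayleigh residual: δ_res = (δ₀ + 1000)·f^(α−1) − 1000
α − 1 = -0.00760
f^(α−1) = 0.714^(-0.00760) = 1.002564
δ_res = (-28.7 + 1000) × 1.002564 − 1000 = 973.790 − 1000 = -26.21‰

-26.2‰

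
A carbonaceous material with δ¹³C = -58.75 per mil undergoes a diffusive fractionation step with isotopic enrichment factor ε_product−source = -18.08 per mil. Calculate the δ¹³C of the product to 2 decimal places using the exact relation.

To first order, δ_product ≈ δ_source + ε = -76.83 per mil.
Exactly, δ_product = (δ_source + 1000)·(ε/1000 + 1) − 1000.
δ_product = (-58.75 + 1000) × (-18.08/1000 + 1) − 1000
δ_product = -75.768 per mil

-75.77 per mil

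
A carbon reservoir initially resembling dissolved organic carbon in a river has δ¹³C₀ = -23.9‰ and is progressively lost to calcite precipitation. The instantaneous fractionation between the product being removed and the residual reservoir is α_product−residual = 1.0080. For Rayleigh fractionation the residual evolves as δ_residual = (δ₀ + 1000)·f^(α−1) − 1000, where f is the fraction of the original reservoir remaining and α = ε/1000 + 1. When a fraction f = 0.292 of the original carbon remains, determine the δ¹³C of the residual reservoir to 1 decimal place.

Rayleigh residual: δ_res = (δ₀ + 1000)·f^(α−1) − 1000
α − 1 = 0.00800
f^(α−1) = 0.292^(0.00800) = 0.990200
δ_res = (-23.9 + 1000) × 0.990200 − 1000 = 966.535 − 1000 = -33.47‰

-33.5‰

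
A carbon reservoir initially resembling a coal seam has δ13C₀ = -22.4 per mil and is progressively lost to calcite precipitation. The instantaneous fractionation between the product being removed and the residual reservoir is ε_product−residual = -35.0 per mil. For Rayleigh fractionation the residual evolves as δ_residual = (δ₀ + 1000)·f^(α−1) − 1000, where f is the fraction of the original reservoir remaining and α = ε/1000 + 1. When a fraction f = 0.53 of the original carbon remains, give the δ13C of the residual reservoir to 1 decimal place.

-0.4 per mil

Rayleigh residual: δ_res = (δ₀ + 1000)·f^(α−1) − 1000
α = ε/1000 + 1 = 0.96500, so α − 1 = -0.03500
f^(α−1) = 0.53^(-0.03500) = 1.022469
δ_res = (-22.4 + 1000) × 1.022469 − 1000 = 999.566 − 1000 = -0.43 per mil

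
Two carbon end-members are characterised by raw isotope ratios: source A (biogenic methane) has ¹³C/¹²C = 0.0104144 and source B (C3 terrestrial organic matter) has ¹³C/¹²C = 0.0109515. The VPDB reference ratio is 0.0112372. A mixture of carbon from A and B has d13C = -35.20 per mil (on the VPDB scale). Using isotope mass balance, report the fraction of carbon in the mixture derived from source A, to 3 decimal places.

0.205

δ_A = (0.0104144/0.0112372 − 1)×1000 = (0.926779 − 1)×1000 = -73.221 per mil
δ_B = (0.0109515/0.0112372 − 1)×1000 = (0.974576 − 1)×1000 = -25.424 per mil
f_A = (δ_mix − δ_B)/(δ_A − δ_B) = (-35.20 − (-25.424))/(-73.221 − (-25.424))
f_A = -9.776 / -47.797 = 0.2045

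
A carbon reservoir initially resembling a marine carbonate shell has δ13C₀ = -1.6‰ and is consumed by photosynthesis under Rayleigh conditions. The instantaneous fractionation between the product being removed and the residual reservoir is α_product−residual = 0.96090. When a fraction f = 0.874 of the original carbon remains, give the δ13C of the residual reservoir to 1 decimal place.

3.7‰

Rayleigh residual: δ_res = (δ₀ + 1000)·f^(α−1) − 1000
α − 1 = -0.03910
f^(α−1) = 0.874^(-0.03910) = 1.005280
δ_res = (-1.6 + 1000) × 1.005280 − 1000 = 1003.671 − 1000 = 3.67‰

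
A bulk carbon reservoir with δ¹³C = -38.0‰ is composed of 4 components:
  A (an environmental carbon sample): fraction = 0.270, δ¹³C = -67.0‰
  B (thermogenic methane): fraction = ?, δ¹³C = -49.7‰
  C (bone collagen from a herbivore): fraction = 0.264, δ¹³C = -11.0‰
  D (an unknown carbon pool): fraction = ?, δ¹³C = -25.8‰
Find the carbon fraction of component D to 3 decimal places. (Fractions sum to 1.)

0.257

Let f_D and f_B be the unknown fractions; fractions sum to 1 so f_D + f_B = 0.466.
Mass balance: Σ fᵢ·δᵢ = δ_bulk ⇒ f_D·(-25.8) + f_B·(-49.7) = -38.0 − (-20.994) = -17.006
Substitute f_B = 0.466 − f_D:
f_D·(-25.8 − -49.7) = -17.006 − 0.466×(-49.7) = 6.154
f_D = 6.154 / 23.9 = 0.2575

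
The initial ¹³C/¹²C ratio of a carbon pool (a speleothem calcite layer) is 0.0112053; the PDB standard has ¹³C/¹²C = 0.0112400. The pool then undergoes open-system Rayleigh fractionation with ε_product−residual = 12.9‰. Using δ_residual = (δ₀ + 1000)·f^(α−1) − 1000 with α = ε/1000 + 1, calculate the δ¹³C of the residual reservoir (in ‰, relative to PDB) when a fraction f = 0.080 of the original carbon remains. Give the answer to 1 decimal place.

-35.0‰

δ₀ = (0.0112053/0.0112400 − 1)×1000 = (0.996913 − 1)×1000 = -3.087‰
α − 1 = ε/1000 = 0.0129
f^(α−1) = 0.080^(0.0129) = 0.967943
δ_res = (-3.087 + 1000) × 0.967943 − 1000 = 964.955 − 1000 = -35.05‰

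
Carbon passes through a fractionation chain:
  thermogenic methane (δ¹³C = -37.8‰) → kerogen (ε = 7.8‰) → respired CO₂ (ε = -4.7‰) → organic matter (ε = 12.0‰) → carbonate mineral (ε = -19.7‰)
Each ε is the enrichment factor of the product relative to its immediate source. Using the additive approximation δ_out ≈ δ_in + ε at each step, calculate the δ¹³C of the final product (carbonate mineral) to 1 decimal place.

-42.4‰

step 1: δ ≈ -37.8 + (7.8) = -30.0‰
step 2: δ ≈ -30.0 + (-4.7) = -34.7‰
step 3: δ ≈ -34.7 + (12.0) = -22.7‰
step 4: δ ≈ -22.7 + (-19.7) = -42.4‰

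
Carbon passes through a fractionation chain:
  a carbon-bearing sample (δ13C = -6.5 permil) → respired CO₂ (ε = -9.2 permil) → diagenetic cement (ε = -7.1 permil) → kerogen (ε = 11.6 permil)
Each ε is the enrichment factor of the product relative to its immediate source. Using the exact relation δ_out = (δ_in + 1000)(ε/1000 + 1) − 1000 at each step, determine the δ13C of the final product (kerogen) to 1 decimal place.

-11.3 permil

step 1: δ = (-6.50 + 1000)·(-9.2/1000 + 1) − 1000 = -15.64 permil
step 2: δ = (-15.64 + 1000)·(-7.1/1000 + 1) − 1000 = -22.63 permil
step 3: δ = (-22.63 + 1000)·(11.6/1000 + 1) − 1000 = -11.29 permil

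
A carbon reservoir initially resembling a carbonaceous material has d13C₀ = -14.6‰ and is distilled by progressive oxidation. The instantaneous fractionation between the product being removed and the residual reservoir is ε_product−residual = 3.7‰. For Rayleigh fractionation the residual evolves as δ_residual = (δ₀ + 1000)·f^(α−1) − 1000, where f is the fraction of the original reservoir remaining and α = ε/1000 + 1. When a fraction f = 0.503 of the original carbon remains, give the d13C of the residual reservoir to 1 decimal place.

-17.1‰

Rayleigh residual: δ_res = (δ₀ + 1000)·f^(α−1) − 1000
α = ε/1000 + 1 = 1.00370, so α − 1 = 0.00370
f^(α−1) = 0.503^(0.00370) = 0.997461
δ_res = (-14.6 + 1000) × 0.997461 − 1000 = 982.898 − 1000 = -17.10‰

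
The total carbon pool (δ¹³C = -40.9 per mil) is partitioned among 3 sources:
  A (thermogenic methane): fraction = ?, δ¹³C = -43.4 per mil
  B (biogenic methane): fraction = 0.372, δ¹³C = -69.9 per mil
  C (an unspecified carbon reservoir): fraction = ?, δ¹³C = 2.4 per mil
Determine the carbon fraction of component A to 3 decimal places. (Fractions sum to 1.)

0.358

Let f_A and f_C be the unknown fractions; fractions sum to 1 so f_A + f_C = 0.628.
Mass balance: Σ fᵢ·δᵢ = δ_bulk ⇒ f_A·(-43.4) + f_C·(2.4) = -40.9 − (-26.003) = -14.897
Substitute f_C = 0.628 − f_A:
f_A·(-43.4 − 2.4) = -14.897 − 0.628×(2.4) = -16.404
f_A = -16.404 / -45.8 = 0.3582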